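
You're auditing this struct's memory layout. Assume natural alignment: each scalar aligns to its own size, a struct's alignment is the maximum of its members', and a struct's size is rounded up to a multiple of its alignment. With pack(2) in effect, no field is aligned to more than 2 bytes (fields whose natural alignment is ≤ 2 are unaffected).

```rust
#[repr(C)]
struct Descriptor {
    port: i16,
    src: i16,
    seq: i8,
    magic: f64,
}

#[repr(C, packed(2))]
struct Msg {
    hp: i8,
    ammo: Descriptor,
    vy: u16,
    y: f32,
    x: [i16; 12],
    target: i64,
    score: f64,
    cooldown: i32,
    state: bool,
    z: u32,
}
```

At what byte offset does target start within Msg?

Descriptor: port at 0 (size 2, align 2) → ends 2; src at 2 (size 2, align 2) → ends 4; seq at 4 (size 1, align 1) → ends 5; pad 3 to align 8 for magic; magic at 8 (size 8, align 8) → ends 16; total 16 bytes, alignment 8
hp at 0 (size 1, align 1) → ends 1
pad 1 to align 2 for ammo
ammo at 2 (size 16, align 2) → ends 18
vy at 18 (size 2, align 2) → ends 20
y at 20 (size 4, align 2) → ends 24
x at 24 (size 24, align 2) → ends 48
target at 48 (size 8, align 2) → ends 56

48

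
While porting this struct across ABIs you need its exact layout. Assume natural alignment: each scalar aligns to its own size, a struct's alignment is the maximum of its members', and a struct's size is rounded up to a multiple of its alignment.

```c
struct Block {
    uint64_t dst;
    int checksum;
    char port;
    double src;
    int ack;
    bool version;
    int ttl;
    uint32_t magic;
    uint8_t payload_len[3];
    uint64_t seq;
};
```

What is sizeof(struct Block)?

@0: dst [8B, align 8] → 8
@8: checksum [4B, align 4] → 12
@12: port [1B, align 1] → 13
+3 pad (align 8)
@16: src [8B, align 8] → 24
@24: ack [4B, align 4] → 28
@28: version [1B, align 1] → 29
+3 pad (align 4)
@32: ttl [4B, align 4] → 36
@36: magic [4B, align 4] → 40
@40: payload_len [3B, align 1] → 43
+5 pad (align 8)
@48: seq [8B, align 8] → 56
size 56, align 8

56 bytes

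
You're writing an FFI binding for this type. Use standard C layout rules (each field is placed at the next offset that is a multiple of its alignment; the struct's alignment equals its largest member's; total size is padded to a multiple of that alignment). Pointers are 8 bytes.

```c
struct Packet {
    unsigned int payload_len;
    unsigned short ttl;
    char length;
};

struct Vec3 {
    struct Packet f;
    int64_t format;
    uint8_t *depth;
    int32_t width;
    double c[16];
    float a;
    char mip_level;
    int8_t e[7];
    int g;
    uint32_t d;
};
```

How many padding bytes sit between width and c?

4

Packet: payload_len at 0 (size 4, align 4) → ends 4; ttl at 4 (size 2, align 2) → ends 6; length at 6 (size 1, align 1) → ends 7; tail pad 1 to reach multiple of 4; total 8 bytes, alignment 4
f at 0 (size 8, align 4) → ends 8
format at 8 (size 8, align 8) → ends 16
depth at 16 (size 8, align 8) → ends 24
width at 24 (size 4, align 4) → ends 28
pad 4 to align 8 for c
c at 32 (size 128, align 8) → ends 160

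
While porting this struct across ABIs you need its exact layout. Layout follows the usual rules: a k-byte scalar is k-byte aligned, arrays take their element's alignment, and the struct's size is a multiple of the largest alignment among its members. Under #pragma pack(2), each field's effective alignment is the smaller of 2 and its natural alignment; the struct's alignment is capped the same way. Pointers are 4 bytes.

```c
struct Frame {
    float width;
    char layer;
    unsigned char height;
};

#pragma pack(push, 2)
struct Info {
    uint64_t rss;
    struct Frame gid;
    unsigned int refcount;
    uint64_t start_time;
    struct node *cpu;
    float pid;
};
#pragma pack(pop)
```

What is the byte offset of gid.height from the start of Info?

Frame: 0..4  width  (4B, 4-aligned); 4..5  layer  (1B, 1-aligned); 5..6  height  (1B, 1-aligned); 6..8  -- tail padding (2B); sizeof = 8, alignof = 4
0..8  rss  (8B, 2-aligned)
8..16  gid  (8B, 2-aligned)
within Frame: height at 5
8 + 5 = 13

13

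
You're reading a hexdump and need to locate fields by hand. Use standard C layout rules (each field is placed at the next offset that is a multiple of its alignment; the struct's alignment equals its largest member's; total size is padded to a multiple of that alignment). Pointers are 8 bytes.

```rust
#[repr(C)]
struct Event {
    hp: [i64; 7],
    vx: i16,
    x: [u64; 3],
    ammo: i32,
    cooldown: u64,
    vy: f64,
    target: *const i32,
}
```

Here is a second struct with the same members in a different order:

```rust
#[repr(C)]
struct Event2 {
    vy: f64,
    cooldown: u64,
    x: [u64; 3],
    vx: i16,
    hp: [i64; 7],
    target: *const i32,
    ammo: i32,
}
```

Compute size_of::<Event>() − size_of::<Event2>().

0

0..56  hp  (56B, 8-aligned)
56..58  vx  (2B, 2-aligned)
58..64  -- padding (6B)
64..88  x  (24B, 8-aligned)
88..92  ammo  (4B, 4-aligned)
92..96  -- padding (4B)
96..104  cooldown  (8B, 8-aligned)
104..112  vy  (8B, 8-aligned)
112..120  target  (8B, 8-aligned)
sizeof = 120, alignof = 8
— Event2 —
0..8  vy  (8B, 8-aligned)
8..16  cooldown  (8B, 8-aligned)
16..40  x  (24B, 8-aligned)
40..42  vx  (2B, 2-aligned)
42..48  -- padding (6B)
48..104  hp  (56B, 8-aligned)
104..112  target  (8B, 8-aligned)
112..116  ammo  (4B, 4-aligned)
116..120  -- tail padding (4B)
sizeof = 120, alignof = 8
120 − 120 = 0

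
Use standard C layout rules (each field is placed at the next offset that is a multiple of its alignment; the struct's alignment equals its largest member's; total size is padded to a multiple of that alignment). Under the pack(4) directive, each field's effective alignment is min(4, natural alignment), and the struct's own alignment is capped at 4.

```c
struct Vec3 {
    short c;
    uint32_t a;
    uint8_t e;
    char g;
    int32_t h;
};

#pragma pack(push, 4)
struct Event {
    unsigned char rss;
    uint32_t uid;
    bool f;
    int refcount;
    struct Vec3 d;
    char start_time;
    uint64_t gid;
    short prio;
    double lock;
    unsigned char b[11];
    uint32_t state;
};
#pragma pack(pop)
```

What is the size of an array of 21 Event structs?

1512

Vec3: c at 0 (size 2, align 2) → ends 2; pad 2 to align 4 for a; a at 4 (size 4, align 4) → ends 8; e at 8 (size 1, align 1) → ends 9; g at 9 (size 1, align 1) → ends 10; pad 2 to align 4 for h; h at 12 (size 4, align 4) → ends 16; total 16 bytes, alignment 4
rss at 0 (size 1, align 1) → ends 1
pad 3 to align 4 for uid
uid at 4 (size 4, align 4) → ends 8
f at 8 (size 1, align 1) → ends 9
pad 3 to align 4 for refcount
refcount at 12 (size 4, align 4) → ends 16
d at 16 (size 16, align 4) → ends 32
start_time at 32 (size 1, align 1) → ends 33
pad 3 to align 4 for gid
gid at 36 (size 8, align 4) → ends 44
prio at 44 (size 2, align 2) → ends 46
pad 2 to align 4 for lock
lock at 48 (size 8, align 4) → ends 56
b at 56 (size 11, align 1) → ends 67
pad 1 to align 4 for state
state at 68 (size 4, align 4) → ends 72
total 72 bytes, alignment 4
array of 21: 21 × 72 = 1512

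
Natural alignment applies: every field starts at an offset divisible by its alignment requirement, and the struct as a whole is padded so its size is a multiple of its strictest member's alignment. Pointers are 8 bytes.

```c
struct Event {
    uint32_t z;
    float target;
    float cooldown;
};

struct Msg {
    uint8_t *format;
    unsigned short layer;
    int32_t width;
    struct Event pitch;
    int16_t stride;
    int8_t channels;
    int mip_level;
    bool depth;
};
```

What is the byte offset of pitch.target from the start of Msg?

Event: @0: z [4B, align 4] → 4; @4: target [4B, align 4] → 8; @8: cooldown [4B, align 4] → 12; size 12, align 4
@0: format [8B, align 8] → 8
@8: layer [2B, align 2] → 10
+2 pad (align 4)
@12: width [4B, align 4] → 16
@16: pitch [12B, align 4] → 28
within Event: target at 4
16 + 4 = 20

20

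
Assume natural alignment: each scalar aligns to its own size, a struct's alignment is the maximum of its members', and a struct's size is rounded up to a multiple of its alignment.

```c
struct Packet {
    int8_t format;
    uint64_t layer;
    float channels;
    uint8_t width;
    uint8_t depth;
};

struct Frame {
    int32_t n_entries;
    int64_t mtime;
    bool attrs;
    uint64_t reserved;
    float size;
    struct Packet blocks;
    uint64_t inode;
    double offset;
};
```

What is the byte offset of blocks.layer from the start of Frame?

Packet: format at 0 (size 1, align 1) → ends 1; pad 7 to align 8 for layer; layer at 8 (size 8, align 8) → ends 16; channels at 16 (size 4, align 4) → ends 20; width at 20 (size 1, align 1) → ends 21; depth at 21 (size 1, align 1) → ends 22; tail pad 2 to reach multiple of 8; total 24 bytes, alignment 8
n_entries at 0 (size 4, align 4) → ends 4
pad 4 to align 8 for mtime
mtime at 8 (size 8, align 8) → ends 16
attrs at 16 (size 1, align 1) → ends 17
pad 7 to align 8 for reserved
reserved at 24 (size 8, align 8) → ends 32
size at 32 (size 4, align 4) → ends 36
pad 4 to align 8 for blocks
blocks at 40 (size 24, align 8) → ends 64
within Packet: layer at 8
40 + 8 = 48

48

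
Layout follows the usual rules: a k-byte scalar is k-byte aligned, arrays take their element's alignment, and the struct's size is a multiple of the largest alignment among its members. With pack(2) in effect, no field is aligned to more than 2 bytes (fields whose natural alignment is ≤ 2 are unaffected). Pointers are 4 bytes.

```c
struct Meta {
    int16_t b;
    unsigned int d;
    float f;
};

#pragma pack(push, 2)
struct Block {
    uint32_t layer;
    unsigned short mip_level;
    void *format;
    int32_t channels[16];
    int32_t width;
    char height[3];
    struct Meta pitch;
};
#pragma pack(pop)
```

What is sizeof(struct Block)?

Meta: @0: b [2B, align 2] → 2; +2 pad (align 4); @4: d [4B, align 4] → 8; @8: f [4B, align 4] → 12; size 12, align 4
@0: layer [4B, align 2] → 4
@4: mip_level [2B, align 2] → 6
@6: format [4B, align 2] → 10
@10: channels [64B, align 2] → 74
@74: width [4B, align 2] → 78
@78: height [3B, align 1] → 81
+1 pad (align 2)
@82: pitch [12B, align 2] → 94
size 94, align 2

94 bytes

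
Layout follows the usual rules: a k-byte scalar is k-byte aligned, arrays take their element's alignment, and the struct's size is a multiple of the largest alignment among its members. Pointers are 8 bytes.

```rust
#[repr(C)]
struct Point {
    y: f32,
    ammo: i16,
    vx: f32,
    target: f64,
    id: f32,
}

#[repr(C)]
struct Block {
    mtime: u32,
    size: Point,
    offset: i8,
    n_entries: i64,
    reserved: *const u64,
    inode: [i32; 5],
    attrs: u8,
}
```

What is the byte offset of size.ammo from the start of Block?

12

Point: 0..4  y  (4B, 4-aligned); 4..6  ammo  (2B, 2-aligned); 6..8  -- padding (2B); 8..12  vx  (4B, 4-aligned); 12..16  -- padding (4B); 16..24  target  (8B, 8-aligned); 24..28  id  (4B, 4-aligned); 28..32  -- tail padding (4B); sizeof = 32, alignof = 8
0..4  mtime  (4B, 4-aligned)
4..8  -- padding (4B)
8..40  size  (32B, 8-aligned)
within Point: ammo at 4
8 + 4 = 12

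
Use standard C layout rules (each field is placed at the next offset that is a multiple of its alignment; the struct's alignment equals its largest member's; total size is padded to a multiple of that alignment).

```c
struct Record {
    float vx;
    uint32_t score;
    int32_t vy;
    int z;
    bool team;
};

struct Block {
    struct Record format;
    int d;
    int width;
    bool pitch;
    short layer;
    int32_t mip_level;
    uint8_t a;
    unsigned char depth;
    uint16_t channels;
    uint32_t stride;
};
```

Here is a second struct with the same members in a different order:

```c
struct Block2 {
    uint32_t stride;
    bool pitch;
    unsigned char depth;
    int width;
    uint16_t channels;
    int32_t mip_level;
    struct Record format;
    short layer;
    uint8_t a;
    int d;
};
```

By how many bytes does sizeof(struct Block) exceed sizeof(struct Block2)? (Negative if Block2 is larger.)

-4

Record: @0: vx [4B, align 4] → 4; @4: score [4B, align 4] → 8; @8: vy [4B, align 4] → 12; @12: z [4B, align 4] → 16; @16: team [1B, align 1] → 17; +3 tail pad (align 4); size 20, align 4
@0: format [20B, align 4] → 20
@20: d [4B, align 4] → 24
@24: width [4B, align 4] → 28
@28: pitch [1B, align 1] → 29
+1 pad (align 2)
@30: layer [2B, align 2] → 32
@32: mip_level [4B, align 4] → 36
@36: a [1B, align 1] → 37
@37: depth [1B, align 1] → 38
@38: channels [2B, align 2] → 40
@40: stride [4B, align 4] → 44
size 44, align 4
— Block2 —
@0: stride [4B, align 4] → 4
@4: pitch [1B, align 1] → 5
@5: depth [1B, align 1] → 6
+2 pad (align 4)
@8: width [4B, align 4] → 12
@12: channels [2B, align 2] → 14
+2 pad (align 4)
@16: mip_level [4B, align 4] → 20
@20: format [20B, align 4] → 40
@40: layer [2B, align 2] → 42
@42: a [1B, align 1] → 43
+1 pad (align 4)
@44: d [4B, align 4] → 48
size 48, align 4
44 − 48 = -4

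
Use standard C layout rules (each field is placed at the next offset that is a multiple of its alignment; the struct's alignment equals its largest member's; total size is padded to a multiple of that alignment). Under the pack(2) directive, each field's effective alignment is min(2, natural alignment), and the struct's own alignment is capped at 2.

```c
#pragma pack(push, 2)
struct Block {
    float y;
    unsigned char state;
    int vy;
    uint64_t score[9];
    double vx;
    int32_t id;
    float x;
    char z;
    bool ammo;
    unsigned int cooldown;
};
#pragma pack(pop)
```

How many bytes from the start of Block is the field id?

y at 0 (size 4, align 2) → ends 4
state at 4 (size 1, align 1) → ends 5
pad 1 to align 2 for vy
vy at 6 (size 4, align 2) → ends 10
score at 10 (size 72, align 2) → ends 82
vx at 82 (size 8, align 2) → ends 90
id at 90 (size 4, align 2) → ends 94

90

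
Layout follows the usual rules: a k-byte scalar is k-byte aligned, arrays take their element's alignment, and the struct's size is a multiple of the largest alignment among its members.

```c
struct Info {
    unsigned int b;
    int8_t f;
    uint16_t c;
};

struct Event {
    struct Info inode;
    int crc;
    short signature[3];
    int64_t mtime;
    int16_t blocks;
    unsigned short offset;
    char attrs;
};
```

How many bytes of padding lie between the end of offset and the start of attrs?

0

Info: 0..4  b  (4B, 4-aligned); 4..5  f  (1B, 1-aligned); 5..6  -- padding (1B); 6..8  c  (2B, 2-aligned); sizeof = 8, alignof = 4
0..8  inode  (8B, 4-aligned)
8..12  crc  (4B, 4-aligned)
12..18  signature  (6B, 2-aligned)
18..24  -- padding (6B)
24..32  mtime  (8B, 8-aligned)
32..34  blocks  (2B, 2-aligned)
34..36  offset  (2B, 2-aligned)
36..37  attrs  (1B, 1-aligned)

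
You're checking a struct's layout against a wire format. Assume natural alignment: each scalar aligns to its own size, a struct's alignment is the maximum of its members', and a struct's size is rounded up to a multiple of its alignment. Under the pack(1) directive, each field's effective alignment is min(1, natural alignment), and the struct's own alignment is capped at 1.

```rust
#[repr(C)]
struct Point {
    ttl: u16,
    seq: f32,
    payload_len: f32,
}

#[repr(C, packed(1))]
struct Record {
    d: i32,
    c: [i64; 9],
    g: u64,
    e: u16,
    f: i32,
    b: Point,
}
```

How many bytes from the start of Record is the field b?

90

Point: ttl at 0 (size 2, align 2) → ends 2; pad 2 to align 4 for seq; seq at 4 (size 4, align 4) → ends 8; payload_len at 8 (size 4, align 4) → ends 12; total 12 bytes, alignment 4
d at 0 (size 4, align 1) → ends 4
c at 4 (size 72, align 1) → ends 76
g at 76 (size 8, align 1) → ends 84
e at 84 (size 2, align 1) → ends 86
f at 86 (size 4, align 1) → ends 90
b at 90 (size 12, align 1) → ends 102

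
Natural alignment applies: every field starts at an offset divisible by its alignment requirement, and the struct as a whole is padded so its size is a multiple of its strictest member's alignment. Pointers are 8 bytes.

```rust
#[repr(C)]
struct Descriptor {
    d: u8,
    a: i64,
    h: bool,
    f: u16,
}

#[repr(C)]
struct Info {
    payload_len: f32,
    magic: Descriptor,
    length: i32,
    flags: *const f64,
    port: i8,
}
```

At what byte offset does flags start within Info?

40

Descriptor: d at 0 (size 1, align 1) → ends 1; pad 7 to align 8 for a; a at 8 (size 8, align 8) → ends 16; h at 16 (size 1, align 1) → ends 17; pad 1 to align 2 for f; f at 18 (size 2, align 2) → ends 20; tail pad 4 to reach multiple of 8; total 24 bytes, alignment 8
payload_len at 0 (size 4, align 4) → ends 4
pad 4 to align 8 for magic
magic at 8 (size 24, align 8) → ends 32
length at 32 (size 4, align 4) → ends 36
pad 4 to align 8 for flags
flags at 40 (size 8, align 8) → ends 48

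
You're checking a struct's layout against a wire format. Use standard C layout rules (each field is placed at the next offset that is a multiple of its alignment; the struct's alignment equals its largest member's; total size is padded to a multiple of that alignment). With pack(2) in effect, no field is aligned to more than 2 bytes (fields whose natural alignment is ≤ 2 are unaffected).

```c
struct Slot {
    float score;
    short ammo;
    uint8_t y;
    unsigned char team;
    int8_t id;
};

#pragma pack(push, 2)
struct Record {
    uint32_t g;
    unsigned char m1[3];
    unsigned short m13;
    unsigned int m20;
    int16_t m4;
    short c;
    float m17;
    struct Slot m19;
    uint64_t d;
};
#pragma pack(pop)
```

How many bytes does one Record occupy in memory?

Slot: 0..4  score  (4B, 4-aligned); 4..6  ammo  (2B, 2-aligned); 6..7  y  (1B, 1-aligned); 7..8  team  (1B, 1-aligned); 8..9  id  (1B, 1-aligned); 9..12  -- tail padding (3B); sizeof = 12, alignof = 4
0..4  g  (4B, 2-aligned)
4..7  m1  (3B, 1-aligned)
7..8  -- padding (1B)
8..10  m13  (2B, 2-aligned)
10..14  m20  (4B, 2-aligned)
14..16  m4  (2B, 2-aligned)
16..18  c  (2B, 2-aligned)
18..22  m17  (4B, 2-aligned)
22..34  m19  (12B, 2-aligned)
34..42  d  (8B, 2-aligned)
sizeof = 42, alignof = 2

42 bytes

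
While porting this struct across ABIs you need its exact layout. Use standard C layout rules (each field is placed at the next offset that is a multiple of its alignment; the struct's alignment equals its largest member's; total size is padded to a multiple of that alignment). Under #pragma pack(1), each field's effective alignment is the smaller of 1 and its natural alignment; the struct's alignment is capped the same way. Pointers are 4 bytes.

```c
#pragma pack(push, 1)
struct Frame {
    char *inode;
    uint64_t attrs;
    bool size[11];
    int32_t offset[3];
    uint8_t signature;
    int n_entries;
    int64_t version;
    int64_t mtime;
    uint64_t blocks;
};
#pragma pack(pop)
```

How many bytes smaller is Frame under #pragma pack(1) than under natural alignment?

natural layout:
  @0: inode [4B, align 4] → 4
  +4 pad (align 8)
  @8: attrs [8B, align 8] → 16
  @16: size [11B, align 1] → 27
  +1 pad (align 4)
  @28: offset [12B, align 4] → 40
  @40: signature [1B, align 1] → 41
  +3 pad (align 4)
  @44: n_entries [4B, align 4] → 48
  @48: version [8B, align 8] → 56
  @56: mtime [8B, align 8] → 64
  @64: blocks [8B, align 8] → 72
  size 72, align 8
packed(1) layout:
  @0: inode [4B, align 1] → 4
  @4: attrs [8B, align 1] → 12
  @12: size [11B, align 1] → 23
  @23: offset [12B, align 1] → 35
  @35: signature [1B, align 1] → 36
  @36: n_entries [4B, align 1] → 40
  @40: version [8B, align 1] → 48
  @48: mtime [8B, align 1] → 56
  @56: blocks [8B, align 1] → 64
  size 64, align 1
72 − 64 = 8

8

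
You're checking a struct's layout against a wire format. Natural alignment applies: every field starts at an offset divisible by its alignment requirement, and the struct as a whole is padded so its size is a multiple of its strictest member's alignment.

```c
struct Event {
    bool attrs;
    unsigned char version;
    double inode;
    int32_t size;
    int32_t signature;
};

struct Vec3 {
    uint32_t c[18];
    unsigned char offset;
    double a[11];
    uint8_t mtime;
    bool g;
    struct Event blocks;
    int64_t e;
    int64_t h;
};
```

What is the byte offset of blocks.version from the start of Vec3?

Event: @0: attrs [1B, align 1] → 1; @1: version [1B, align 1] → 2; +6 pad (align 8); @8: inode [8B, align 8] → 16; @16: size [4B, align 4] → 20; @20: signature [4B, align 4] → 24; size 24, align 8
@0: c [72B, align 4] → 72
@72: offset [1B, align 1] → 73
+7 pad (align 8)
@80: a [88B, align 8] → 168
@168: mtime [1B, align 1] → 169
@169: g [1B, align 1] → 170
+6 pad (align 8)
@176: blocks [24B, align 8] → 200
within Event: version at 1
176 + 1 = 177

177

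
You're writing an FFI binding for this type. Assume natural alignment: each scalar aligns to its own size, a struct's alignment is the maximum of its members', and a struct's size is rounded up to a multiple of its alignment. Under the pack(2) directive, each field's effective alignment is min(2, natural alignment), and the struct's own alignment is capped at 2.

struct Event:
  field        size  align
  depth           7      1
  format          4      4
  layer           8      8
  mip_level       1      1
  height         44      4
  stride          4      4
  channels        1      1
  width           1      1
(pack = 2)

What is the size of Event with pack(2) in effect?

0..7  depth  (7B, 1-aligned)
7..8  -- padding (1B)
8..12  format  (4B, 2-aligned)
12..20  layer  (8B, 2-aligned)
20..21  mip_level  (1B, 1-aligned)
21..22  -- padding (1B)
22..66  height  (44B, 2-aligned)
66..70  stride  (4B, 2-aligned)
70..71  channels  (1B, 1-aligned)
71..72  width  (1B, 1-aligned)
sizeof = 72, alignof = 2

72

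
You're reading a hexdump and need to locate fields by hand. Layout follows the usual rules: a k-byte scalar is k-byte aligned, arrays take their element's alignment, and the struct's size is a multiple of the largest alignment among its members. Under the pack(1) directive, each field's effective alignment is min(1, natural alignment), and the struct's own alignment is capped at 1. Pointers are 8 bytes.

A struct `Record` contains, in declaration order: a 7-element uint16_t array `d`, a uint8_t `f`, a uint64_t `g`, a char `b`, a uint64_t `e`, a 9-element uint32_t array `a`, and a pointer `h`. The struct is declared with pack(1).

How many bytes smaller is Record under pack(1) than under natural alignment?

12

natural layout:
  @0: d [14B, align 2] → 14
  @14: f [1B, align 1] → 15
  +1 pad (align 8)
  @16: g [8B, align 8] → 24
  @24: b [1B, align 1] → 25
  +7 pad (align 8)
  @32: e [8B, align 8] → 40
  @40: a [36B, align 4] → 76
  +4 pad (align 8)
  @80: h [8B, align 8] → 88
  size 88, align 8
packed(1) layout:
  @0: d [14B, align 1] → 14
  @14: f [1B, align 1] → 15
  @15: g [8B, align 1] → 23
  @23: b [1B, align 1] → 24
  @24: e [8B, align 1] → 32
  @32: a [36B, align 1] → 68
  @68: h [8B, align 1] → 76
  size 76, align 1
88 − 76 = 12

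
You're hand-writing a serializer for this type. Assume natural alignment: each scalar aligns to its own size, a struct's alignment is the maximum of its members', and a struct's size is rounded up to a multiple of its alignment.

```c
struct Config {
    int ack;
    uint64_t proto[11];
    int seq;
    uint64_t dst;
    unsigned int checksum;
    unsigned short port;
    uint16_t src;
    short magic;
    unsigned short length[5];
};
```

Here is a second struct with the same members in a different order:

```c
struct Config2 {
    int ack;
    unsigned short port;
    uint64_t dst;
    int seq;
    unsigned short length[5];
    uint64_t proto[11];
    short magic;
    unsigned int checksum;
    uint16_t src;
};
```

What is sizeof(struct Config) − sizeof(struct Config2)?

0..4  ack  (4B, 4-aligned)
4..8  -- padding (4B)
8..96  proto  (88B, 8-aligned)
96..100  seq  (4B, 4-aligned)
100..104  -- padding (4B)
104..112  dst  (8B, 8-aligned)
112..116  checksum  (4B, 4-aligned)
116..118  port  (2B, 2-aligned)
118..120  src  (2B, 2-aligned)
120..122  magic  (2B, 2-aligned)
122..132  length  (10B, 2-aligned)
132..136  -- tail padding (4B)
sizeof = 136, alignof = 8
— Config2 —
0..4  ack  (4B, 4-aligned)
4..6  port  (2B, 2-aligned)
6..8  -- padding (2B)
8..16  dst  (8B, 8-aligned)
16..20  seq  (4B, 4-aligned)
20..30  length  (10B, 2-aligned)
30..32  -- padding (2B)
32..120  proto  (88B, 8-aligned)
120..122  magic  (2B, 2-aligned)
122..124  -- padding (2B)
124..128  checksum  (4B, 4-aligned)
128..130  src  (2B, 2-aligned)
130..136  -- tail padding (6B)
sizeof = 136, alignof = 8
136 − 136 = 0

0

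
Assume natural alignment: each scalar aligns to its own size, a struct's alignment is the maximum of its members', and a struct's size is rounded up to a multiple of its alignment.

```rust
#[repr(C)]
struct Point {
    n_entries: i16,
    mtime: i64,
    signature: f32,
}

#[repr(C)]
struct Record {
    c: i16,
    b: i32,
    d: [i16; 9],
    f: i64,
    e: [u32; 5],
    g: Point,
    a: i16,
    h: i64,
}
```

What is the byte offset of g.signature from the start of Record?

Point: 0..2  n_entries  (2B, 2-aligned); 2..8  -- padding (6B); 8..16  mtime  (8B, 8-aligned); 16..20  signature  (4B, 4-aligned); 20..24  -- tail padding (4B); sizeof = 24, alignof = 8
0..2  c  (2B, 2-aligned)
2..4  -- padding (2B)
4..8  b  (4B, 4-aligned)
8..26  d  (18B, 2-aligned)
26..32  -- padding (6B)
32..40  f  (8B, 8-aligned)
40..60  e  (20B, 4-aligned)
60..64  -- padding (4B)
64..88  g  (24B, 8-aligned)
within Point: signature at 16
64 + 16 = 80

80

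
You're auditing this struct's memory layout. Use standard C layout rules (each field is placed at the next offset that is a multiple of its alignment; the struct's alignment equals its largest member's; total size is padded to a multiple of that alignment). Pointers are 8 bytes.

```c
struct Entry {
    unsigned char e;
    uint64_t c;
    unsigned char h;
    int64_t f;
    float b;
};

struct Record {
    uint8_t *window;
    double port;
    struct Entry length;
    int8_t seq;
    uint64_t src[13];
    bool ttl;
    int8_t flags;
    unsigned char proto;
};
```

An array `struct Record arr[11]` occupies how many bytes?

Entry: e at 0 (size 1, align 1) → ends 1; pad 7 to align 8 for c; c at 8 (size 8, align 8) → ends 16; h at 16 (size 1, align 1) → ends 17; pad 7 to align 8 for f; f at 24 (size 8, align 8) → ends 32; b at 32 (size 4, align 4) → ends 36; tail pad 4 to reach multiple of 8; total 40 bytes, alignment 8
window at 0 (size 8, align 8) → ends 8
port at 8 (size 8, align 8) → ends 16
length at 16 (size 40, align 8) → ends 56
seq at 56 (size 1, align 1) → ends 57
pad 7 to align 8 for src
src at 64 (size 104, align 8) → ends 168
ttl at 168 (size 1, align 1) → ends 169
flags at 169 (size 1, align 1) → ends 170
proto at 170 (size 1, align 1) → ends 171
tail pad 5 to reach multiple of 8
total 176 bytes, alignment 8
array of 11: 11 × 176 = 1936

1936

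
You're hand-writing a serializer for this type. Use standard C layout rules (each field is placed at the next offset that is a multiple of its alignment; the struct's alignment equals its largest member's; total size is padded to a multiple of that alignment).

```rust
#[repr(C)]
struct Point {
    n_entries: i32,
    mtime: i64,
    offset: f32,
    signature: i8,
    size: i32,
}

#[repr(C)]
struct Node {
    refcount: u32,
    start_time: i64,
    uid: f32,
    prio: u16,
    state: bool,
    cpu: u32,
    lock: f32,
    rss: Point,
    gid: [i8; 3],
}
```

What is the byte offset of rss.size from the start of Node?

Point: @0: n_entries [4B, align 4] → 4; +4 pad (align 8); @8: mtime [8B, align 8] → 16; @16: offset [4B, align 4] → 20; @20: signature [1B, align 1] → 21; +3 pad (align 4); @24: size [4B, align 4] → 28; +4 tail pad (align 8); size 32, align 8
@0: refcount [4B, align 4] → 4
+4 pad (align 8)
@8: start_time [8B, align 8] → 16
@16: uid [4B, align 4] → 20
@20: prio [2B, align 2] → 22
@22: state [1B, align 1] → 23
+1 pad (align 4)
@24: cpu [4B, align 4] → 28
@28: lock [4B, align 4] → 32
@32: rss [32B, align 8] → 64
within Point: size at 24
32 + 24 = 56

56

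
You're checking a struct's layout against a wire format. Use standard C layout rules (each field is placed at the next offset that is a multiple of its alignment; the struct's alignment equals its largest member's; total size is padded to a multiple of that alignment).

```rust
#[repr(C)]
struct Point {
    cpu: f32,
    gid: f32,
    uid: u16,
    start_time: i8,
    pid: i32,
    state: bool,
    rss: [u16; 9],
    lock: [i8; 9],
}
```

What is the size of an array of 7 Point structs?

@0: cpu [4B, align 4] → 4
@4: gid [4B, align 4] → 8
@8: uid [2B, align 2] → 10
@10: start_time [1B, align 1] → 11
+1 pad (align 4)
@12: pid [4B, align 4] → 16
@16: state [1B, align 1] → 17
+1 pad (align 2)
@18: rss [18B, align 2] → 36
@36: lock [9B, align 1] → 45
+3 tail pad (align 4)
size 48, align 4
array of 7: 7 × 48 = 336

336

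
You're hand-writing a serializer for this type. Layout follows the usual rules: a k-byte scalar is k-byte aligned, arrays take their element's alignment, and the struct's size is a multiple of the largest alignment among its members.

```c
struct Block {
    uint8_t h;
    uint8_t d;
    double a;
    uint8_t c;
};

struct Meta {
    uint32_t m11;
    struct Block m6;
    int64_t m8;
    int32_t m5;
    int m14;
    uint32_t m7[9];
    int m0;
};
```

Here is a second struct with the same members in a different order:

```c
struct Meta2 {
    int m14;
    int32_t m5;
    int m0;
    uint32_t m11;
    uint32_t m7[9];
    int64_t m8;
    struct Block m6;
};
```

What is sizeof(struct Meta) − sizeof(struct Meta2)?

0

Block: h at 0 (size 1, align 1) → ends 1; d at 1 (size 1, align 1) → ends 2; pad 6 to align 8 for a; a at 8 (size 8, align 8) → ends 16; c at 16 (size 1, align 1) → ends 17; tail pad 7 to reach multiple of 8; total 24 bytes, alignment 8
m11 at 0 (size 4, align 4) → ends 4
pad 4 to align 8 for m6
m6 at 8 (size 24, align 8) → ends 32
m8 at 32 (size 8, align 8) → ends 40
m5 at 40 (size 4, align 4) → ends 44
m14 at 44 (size 4, align 4) → ends 48
m7 at 48 (size 36, align 4) → ends 84
m0 at 84 (size 4, align 4) → ends 88
total 88 bytes, alignment 8
— Meta2 —
m14 at 0 (size 4, align 4) → ends 4
m5 at 4 (size 4, align 4) → ends 8
m0 at 8 (size 4, align 4) → ends 12
m11 at 12 (size 4, align 4) → ends 16
m7 at 16 (size 36, align 4) → ends 52
pad 4 to align 8 for m8
m8 at 56 (size 8, align 8) → ends 64
m6 at 64 (size 24, align 8) → ends 88
total 88 bytes, alignment 8
88 − 88 = 0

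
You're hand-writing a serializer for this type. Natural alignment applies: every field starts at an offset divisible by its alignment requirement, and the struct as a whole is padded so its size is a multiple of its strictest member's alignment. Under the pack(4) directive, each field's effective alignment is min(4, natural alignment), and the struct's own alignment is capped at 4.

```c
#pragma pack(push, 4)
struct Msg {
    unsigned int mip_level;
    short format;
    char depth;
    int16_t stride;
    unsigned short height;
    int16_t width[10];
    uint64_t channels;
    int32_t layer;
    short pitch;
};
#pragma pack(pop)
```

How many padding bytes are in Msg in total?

3

0..4  mip_level  (4B, 4-aligned)
4..6  format  (2B, 2-aligned)
6..7  depth  (1B, 1-aligned)
7..8  -- padding (1B)
8..10  stride  (2B, 2-aligned)
10..12  height  (2B, 2-aligned)
12..32  width  (20B, 2-aligned)
32..40  channels  (8B, 4-aligned)
40..44  layer  (4B, 4-aligned)
44..46  pitch  (2B, 2-aligned)
46..48  -- tail padding (2B)
sizeof = 48, alignof = 4
data bytes 45, size 48 → padding 3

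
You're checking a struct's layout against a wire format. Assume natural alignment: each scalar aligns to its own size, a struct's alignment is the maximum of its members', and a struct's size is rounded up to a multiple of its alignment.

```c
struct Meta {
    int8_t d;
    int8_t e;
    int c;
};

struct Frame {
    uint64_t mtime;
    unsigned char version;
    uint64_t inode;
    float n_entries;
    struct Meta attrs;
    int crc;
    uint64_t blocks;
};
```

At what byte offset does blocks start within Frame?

40

Meta: 0..1  d  (1B, 1-aligned); 1..2  e  (1B, 1-aligned); 2..4  -- padding (2B); 4..8  c  (4B, 4-aligned); sizeof = 8, alignof = 4
0..8  mtime  (8B, 8-aligned)
8..9  version  (1B, 1-aligned)
9..16  -- padding (7B)
16..24  inode  (8B, 8-aligned)
24..28  n_entries  (4B, 4-aligned)
28..36  attrs  (8B, 4-aligned)
36..40  crc  (4B, 4-aligned)
40..48  blocks  (8B, 8-aligned)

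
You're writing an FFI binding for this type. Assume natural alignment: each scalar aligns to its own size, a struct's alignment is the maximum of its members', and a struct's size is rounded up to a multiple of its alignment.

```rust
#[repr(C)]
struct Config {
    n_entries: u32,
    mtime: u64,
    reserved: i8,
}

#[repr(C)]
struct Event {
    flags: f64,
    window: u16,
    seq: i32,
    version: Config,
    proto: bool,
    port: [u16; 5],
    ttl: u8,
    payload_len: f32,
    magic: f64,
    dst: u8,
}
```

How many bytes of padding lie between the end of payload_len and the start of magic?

Config: @0: n_entries [4B, align 4] → 4; +4 pad (align 8); @8: mtime [8B, align 8] → 16; @16: reserved [1B, align 1] → 17; +7 tail pad (align 8); size 24, align 8
@0: flags [8B, align 8] → 8
@8: window [2B, align 2] → 10
+2 pad (align 4)
@12: seq [4B, align 4] → 16
@16: version [24B, align 8] → 40
@40: proto [1B, align 1] → 41
+1 pad (align 2)
@42: port [10B, align 2] → 52
@52: ttl [1B, align 1] → 53
+3 pad (align 4)
@56: payload_len [4B, align 4] → 60
+4 pad (align 8)
@64: magic [8B, align 8] → 72

4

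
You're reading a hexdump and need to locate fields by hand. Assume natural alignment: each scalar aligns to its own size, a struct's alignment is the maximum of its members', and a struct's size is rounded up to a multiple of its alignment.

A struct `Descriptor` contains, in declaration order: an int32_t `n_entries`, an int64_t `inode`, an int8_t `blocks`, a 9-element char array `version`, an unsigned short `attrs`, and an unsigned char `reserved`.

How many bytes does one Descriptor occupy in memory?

32 bytes

n_entries at 0 (size 4, align 4) → ends 4
pad 4 to align 8 for inode
inode at 8 (size 8, align 8) → ends 16
blocks at 16 (size 1, align 1) → ends 17
version at 17 (size 9, align 1) → ends 26
attrs at 26 (size 2, align 2) → ends 28
reserved at 28 (size 1, align 1) → ends 29
tail pad 3 to reach multiple of 8
total 32 bytes, alignment 8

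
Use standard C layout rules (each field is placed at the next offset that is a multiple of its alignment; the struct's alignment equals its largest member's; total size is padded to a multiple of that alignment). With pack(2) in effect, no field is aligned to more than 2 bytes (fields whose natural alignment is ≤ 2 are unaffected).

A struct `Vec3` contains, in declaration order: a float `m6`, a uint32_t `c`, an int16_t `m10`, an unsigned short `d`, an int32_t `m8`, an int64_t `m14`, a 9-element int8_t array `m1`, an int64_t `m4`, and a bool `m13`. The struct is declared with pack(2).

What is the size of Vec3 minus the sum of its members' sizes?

m6 at 0 (size 4, align 2) → ends 4
c at 4 (size 4, align 2) → ends 8
m10 at 8 (size 2, align 2) → ends 10
d at 10 (size 2, align 2) → ends 12
m8 at 12 (size 4, align 2) → ends 16
m14 at 16 (size 8, align 2) → ends 24
m1 at 24 (size 9, align 1) → ends 33
pad 1 to align 2 for m4
m4 at 34 (size 8, align 2) → ends 42
m13 at 42 (size 1, align 1) → ends 43
tail pad 1 to reach multiple of 2
total 44 bytes, alignment 2
data bytes 42, size 44 → padding 2

2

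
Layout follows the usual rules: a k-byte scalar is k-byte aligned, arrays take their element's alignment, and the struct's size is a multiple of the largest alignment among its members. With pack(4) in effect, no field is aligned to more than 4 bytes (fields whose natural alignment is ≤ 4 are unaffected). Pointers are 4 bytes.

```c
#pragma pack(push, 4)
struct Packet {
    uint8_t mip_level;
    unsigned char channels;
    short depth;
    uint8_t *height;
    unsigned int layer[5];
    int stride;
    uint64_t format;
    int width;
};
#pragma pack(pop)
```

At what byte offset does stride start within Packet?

28

mip_level at 0 (size 1, align 1) → ends 1
channels at 1 (size 1, align 1) → ends 2
depth at 2 (size 2, align 2) → ends 4
height at 4 (size 4, align 4) → ends 8
layer at 8 (size 20, align 4) → ends 28
stride at 28 (size 4, align 4) → ends 32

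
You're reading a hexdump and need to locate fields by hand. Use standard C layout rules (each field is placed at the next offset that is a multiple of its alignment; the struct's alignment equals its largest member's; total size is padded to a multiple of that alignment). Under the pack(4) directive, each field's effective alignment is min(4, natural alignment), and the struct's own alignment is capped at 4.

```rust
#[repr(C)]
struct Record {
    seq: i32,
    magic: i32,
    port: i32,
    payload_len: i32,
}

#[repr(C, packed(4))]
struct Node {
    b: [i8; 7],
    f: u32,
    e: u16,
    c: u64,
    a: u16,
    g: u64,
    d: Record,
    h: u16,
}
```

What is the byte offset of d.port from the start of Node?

44

Record: seq at 0 (size 4, align 4) → ends 4; magic at 4 (size 4, align 4) → ends 8; port at 8 (size 4, align 4) → ends 12; payload_len at 12 (size 4, align 4) → ends 16; total 16 bytes, alignment 4
b at 0 (size 7, align 1) → ends 7
pad 1 to align 4 for f
f at 8 (size 4, align 4) → ends 12
e at 12 (size 2, align 2) → ends 14
pad 2 to align 4 for c
c at 16 (size 8, align 4) → ends 24
a at 24 (size 2, align 2) → ends 26
pad 2 to align 4 for g
g at 28 (size 8, align 4) → ends 36
d at 36 (size 16, align 4) → ends 52
within Record: port at 8
36 + 8 = 44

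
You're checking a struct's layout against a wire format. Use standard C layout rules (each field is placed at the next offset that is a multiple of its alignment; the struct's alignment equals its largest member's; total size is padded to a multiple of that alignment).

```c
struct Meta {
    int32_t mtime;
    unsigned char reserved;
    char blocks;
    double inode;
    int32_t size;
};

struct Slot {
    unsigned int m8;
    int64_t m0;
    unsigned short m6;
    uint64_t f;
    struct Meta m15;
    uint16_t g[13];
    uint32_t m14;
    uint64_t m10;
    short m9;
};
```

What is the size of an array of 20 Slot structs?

Meta: 0..4  mtime  (4B, 4-aligned); 4..5  reserved  (1B, 1-aligned); 5..6  blocks  (1B, 1-aligned); 6..8  -- padding (2B); 8..16  inode  (8B, 8-aligned); 16..20  size  (4B, 4-aligned); 20..24  -- tail padding (4B); sizeof = 24, alignof = 8
0..4  m8  (4B, 4-aligned)
4..8  -- padding (4B)
8..16  m0  (8B, 8-aligned)
16..18  m6  (2B, 2-aligned)
18..24  -- padding (6B)
24..32  f  (8B, 8-aligned)
32..56  m15  (24B, 8-aligned)
56..82  g  (26B, 2-aligned)
82..84  -- padding (2B)
84..88  m14  (4B, 4-aligned)
88..96  m10  (8B, 8-aligned)
96..98  m9  (2B, 2-aligned)
98..104  -- tail padding (6B)
sizeof = 104, alignof = 8
array of 20: 20 × 104 = 2080

2080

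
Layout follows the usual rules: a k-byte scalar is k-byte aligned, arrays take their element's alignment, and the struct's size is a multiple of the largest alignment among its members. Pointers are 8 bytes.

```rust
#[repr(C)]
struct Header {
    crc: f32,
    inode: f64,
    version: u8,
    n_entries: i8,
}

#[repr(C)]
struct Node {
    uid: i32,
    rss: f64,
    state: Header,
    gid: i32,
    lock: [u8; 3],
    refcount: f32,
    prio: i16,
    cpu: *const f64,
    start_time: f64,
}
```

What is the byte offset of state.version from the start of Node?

Header: crc at 0 (size 4, align 4) → ends 4; pad 4 to align 8 for inode; inode at 8 (size 8, align 8) → ends 16; version at 16 (size 1, align 1) → ends 17; n_entries at 17 (size 1, align 1) → ends 18; tail pad 6 to reach multiple of 8; total 24 bytes, alignment 8
uid at 0 (size 4, align 4) → ends 4
pad 4 to align 8 for rss
rss at 8 (size 8, align 8) → ends 16
state at 16 (size 24, align 8) → ends 40
within Header: version at 16
16 + 16 = 32

32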